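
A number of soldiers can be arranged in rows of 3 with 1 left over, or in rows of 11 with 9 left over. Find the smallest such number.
M = 3 × 11 = 33. M₁ = 11, y₁ ≡ 2 (mod 3). M₂ = 3, y₂ ≡ 4 (mod 11). k = 1×11×2 + 9×3×4 ≡ 31 (mod 33). The smallest positive such number is 31.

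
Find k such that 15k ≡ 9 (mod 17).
4

Since gcd(15, 17) = 1 divides 9, a solution exists.
Multiply both sides by the inverse of 15 mod 17:
  15^(-1) mod 17 = 8
  x ≡ 8 × 9 ≡ 72 ≡ 4 (mod 17)
Verification: 15 × 4 = 60 = 3 × 17 + 9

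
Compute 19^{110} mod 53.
7

Using successive squaring:
Binary expansion of 110: 1101110
Powers of 19 mod 53 (each is the square of the previous):
  19^1 ≡ 19 (mod 53)
  19^2 ≡ 19² = 361 ≡ 43 (mod 53)
  19^4 ≡ 43² = 1849 ≡ 47 (mod 53)
  19^8 ≡ 47² = 2209 ≡ 36 (mod 53)
  19^16 ≡ 36² = 1296 ≡ 24 (mod 53)
  19^32 ≡ 24² = 576 ≡ 46 (mod 53)
  19^64 ≡ 46² = 2116 ≡ 49 (mod 53)
110 = 64 + 32 + 8 + 4 + 2, so 19^110 = 19^64 × 19^32 × 19^8 × 19^4 × 19^2 ≡ 49 × 46 × 36 × 47 × 43 (mod 53)
Multiplying step by step:
  49 × 46 = 2254 ≡ 28 (mod 53)
  28 × 36 = 1008 ≡ 1 (mod 53)
  1 × 47 = 47 ≡ 47 (mod 53)
  47 × 43 = 2021 ≡ 7 (mod 53)
Result: 19^110 ≡ 7 (mod 53)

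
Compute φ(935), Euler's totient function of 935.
640

Prime factorization: 935 = 5 × 11 × 17
Using the formula φ(n) = n × Π(1 - 1/p) for each prime factor p:
φ(935) = 935 × (1 - 1/5) × (1 - 1/11) × (1 - 1/17)
φ(935) = 640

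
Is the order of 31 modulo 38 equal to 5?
No, the actual order is 6, not 5.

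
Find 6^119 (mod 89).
Using Fermat: 6^{88} ≡ 1 (mod 89). 119 ≡ 31 (mod 88). So 6^{119} ≡ 6^{31} ≡ 30 (mod 89)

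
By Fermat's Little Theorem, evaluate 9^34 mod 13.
By Fermat: 9^{12} ≡ 1 (mod 13). 34 = 2×12 + 10. So 9^{34} ≡ 9^{10} ≡ 9 (mod 13)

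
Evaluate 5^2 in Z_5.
5 ≡ 0 (mod 5). 2 = 2 (binary 10). Repeated squaring mod 5: 0^1 ≡ 0; 0^2 ≡ 0² = 0 ≡ 0. So 5^2 ≡ 0 (mod 5).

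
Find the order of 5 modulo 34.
Powers of 5 mod 34: 5^1≡5, 5^2≡25, 5^3≡23, 5^4≡13, 5^5≡31, 5^6≡19, 5^7≡27, 5^8≡33, 5^9≡29, 5^10≡9, 5^11≡11, 5^12≡21, 5^13≡3, 5^14≡15, 5^15≡7, 5^16≡1. Order = 16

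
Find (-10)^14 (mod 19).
Using repeated squaring. (-10) ≡ 9 (mod 19). 14 = 8 + 4 + 2 (binary 1110). Repeated squaring mod 19: 9^1 ≡ 9; 9^2 ≡ 9² = 81 ≡ 5; 9^4 ≡ 5² = 25 ≡ 6; 9^8 ≡ 6² = 36 ≡ 17. Multiply: (-10)^14 ≡ 9^8 × 9^4 × 9^2 ≡ 17 × 6 × 5 (mod 19): 17 × 6 = 102 ≡ 7; 7 × 5 = 35 ≡ 16. So (-10)^14 ≡ 16 (mod 19).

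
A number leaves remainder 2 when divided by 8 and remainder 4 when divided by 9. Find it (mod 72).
M = 8 × 9 = 72. M₁ = 9, y₁ ≡ 1 (mod 8). M₂ = 8, y₂ ≡ 8 (mod 9). n = 2×9×1 + 4×8×8 ≡ 58 (mod 72)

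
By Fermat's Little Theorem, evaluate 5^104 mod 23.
By Fermat: 5^{22} ≡ 1 (mod 23). 104 = 4×22 + 16. So 5^{104} ≡ 5^{16} ≡ 3 (mod 23)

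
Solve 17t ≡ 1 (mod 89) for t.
21

Using Extended Euclidean Algorithm:
gcd(17, 89) = 1
Bezout coefficients: 17 × 21 + 89 × -4 = 1
So 17 × 21 ≡ 1 (mod 89)
The inverse is 21 mod 89 = 21
Verification: 17 × 21 = 357 = 4 × 89 + 1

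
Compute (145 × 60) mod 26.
16

(145 × 60) = 8700
8700 mod 26 = 16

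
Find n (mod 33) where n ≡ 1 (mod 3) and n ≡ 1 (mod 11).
M = 3 × 11 = 33. M₁ = 11, y₁ ≡ 2 (mod 3). M₂ = 3, y₂ ≡ 4 (mod 11). n = 1×11×2 + 1×3×4 ≡ 1 (mod 33)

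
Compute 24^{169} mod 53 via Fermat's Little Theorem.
1

By Fermat's Little Theorem, a^(p-1) ≡ 1 (mod p) for prime p and gcd(a, p) = 1
Here p = 53, so 24^52 ≡ 1 (mod 53)
We can reduce the exponent: 169 mod 52 = 13
So 24^169 ≡ 24^13 (mod 53)
Computing: 24^13 mod 53 = 1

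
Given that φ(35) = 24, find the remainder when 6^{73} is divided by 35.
By Euler: 6^{24} ≡ 1 (mod 35) since gcd(6, 35) = 1. 73 = 3×24 + 1. So 6^{73} ≡ 6^{1} ≡ 6 (mod 35)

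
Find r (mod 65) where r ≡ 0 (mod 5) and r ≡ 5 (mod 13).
M = 5 × 13 = 65. M₁ = 13, y₁ ≡ 2 (mod 5). M₂ = 5, y₂ ≡ 8 (mod 13). r = 0×13×2 + 5×5×8 ≡ 5 (mod 65)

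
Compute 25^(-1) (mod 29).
7

Using Extended Euclidean Algorithm:
gcd(25, 29) = 1
Bezout coefficients: 25 × 7 + 29 × -6 = 1
So 25 × 7 ≡ 1 (mod 29)
The inverse is 7 mod 29 = 7
Verification: 25 × 7 = 175 = 6 × 29 + 1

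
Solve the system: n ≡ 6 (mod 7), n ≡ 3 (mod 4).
M = 7 × 4 = 28. M₁ = 4, y₁ ≡ 2 (mod 7). M₂ = 7, y₂ ≡ 3 (mod 4). n = 6×4×2 + 3×7×3 ≡ 27 (mod 28)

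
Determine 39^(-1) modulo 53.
39^(-1) ≡ 34 (mod 53). Verification: 39 × 34 = 1326 ≡ 1 (mod 53)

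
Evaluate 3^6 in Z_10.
6 = 4 + 2 (binary 110). Repeated squaring mod 10: 3^1 ≡ 3; 3^2 ≡ 3² = 9 ≡ 9; 3^4 ≡ 9² = 81 ≡ 1. Multiply: 3^6 = 3^4 × 3^2 ≡ 1 × 9 (mod 10): 1 × 9 = 9 ≡ 9. So 3^6 ≡ 9 (mod 10).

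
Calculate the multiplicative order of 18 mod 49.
Powers of 18 mod 49: 18^1≡18, 18^2≡30, 18^3≡1. Order = 3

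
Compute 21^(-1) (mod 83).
21^(-1) ≡ 4 (mod 83). Verification: 21 × 4 = 84 ≡ 1 (mod 83)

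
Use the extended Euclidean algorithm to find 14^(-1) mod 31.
Extended GCD: 14(-11) + 31(5) = 1. So 14^(-1) ≡ 20 ≡ 20 (mod 31). Verify: 14 × 20 = 280 ≡ 1 (mod 31)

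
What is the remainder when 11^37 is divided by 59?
Using repeated squaring. 37 = 32 + 4 + 1 (binary 100101). Repeated squaring mod 59: 11^1 ≡ 11; 11^2 ≡ 11² = 121 ≡ 3; 11^4 ≡ 3² = 9 ≡ 9; 11^8 ≡ 9² = 81 ≡ 22; 11^16 ≡ 22² = 484 ≡ 12; 11^32 ≡ 12² = 144 ≡ 26. Multiply: 11^37 = 11^32 × 11^4 × 11^1 ≡ 26 × 9 × 11 (mod 59): 26 × 9 = 234 ≡ 57; 57 × 11 = 627 ≡ 37. So 11^37 ≡ 37 (mod 59).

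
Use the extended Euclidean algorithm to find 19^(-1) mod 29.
Extended GCD: 19(-3) + 29(2) = 1. So 19^(-1) ≡ 26 ≡ 26 (mod 29). Verify: 19 × 26 = 494 ≡ 1 (mod 29)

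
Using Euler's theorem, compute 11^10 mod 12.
By Euler: 11^{4} ≡ 1 (mod 12) since gcd(11, 12) = 1. 10 = 2×4 + 2. So 11^{10} ≡ 11^{2} ≡ 1 (mod 12)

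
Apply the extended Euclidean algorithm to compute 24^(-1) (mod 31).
Extended GCD: 24(-9) + 31(7) = 1. So 24^(-1) ≡ 22 ≡ 22 (mod 31). Verify: 24 × 22 = 528 ≡ 1 (mod 31)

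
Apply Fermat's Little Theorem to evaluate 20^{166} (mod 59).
12

By Fermat's Little Theorem, a^(p-1) ≡ 1 (mod p) for prime p and gcd(a, p) = 1
Here p = 59, so 20^58 ≡ 1 (mod 59)
We can reduce the exponent: 166 mod 58 = 50
So 20^166 ≡ 20^50 (mod 59)
Computing: 20^50 mod 59 = 12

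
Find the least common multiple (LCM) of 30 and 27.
270

First find GCD(30, 27) using the Euclidean algorithm:
30 = 1 × 27 + 3
27 = 9 × 3 + 0
GCD(30, 27) = 3

LCM formula: LCM(a, b) = (a × b) / GCD(a, b)
LCM(30, 27) = (30 × 27) / 3
LCM(30, 27) = 810 / 3
LCM(30, 27) = 270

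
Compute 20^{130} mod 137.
130

Using successive squaring:
Binary expansion of 130: 10000010
Powers of 20 mod 137 (each is the square of the previous):
  20^1 ≡ 20 (mod 137)
  20^2 ≡ 20² = 400 ≡ 126 (mod 137)
  20^4 ≡ 126² = 15876 ≡ 121 (mod 137)
  20^8 ≡ 121² = 14641 ≡ 119 (mod 137)
  20^16 ≡ 119² = 14161 ≡ 50 (mod 137)
  20^32 ≡ 50² = 2500 ≡ 34 (mod 137)
  20^64 ≡ 34² = 1156 ≡ 60 (mod 137)
  20^128 ≡ 60² = 3600 ≡ 38 (mod 137)
130 = 128 + 2, so 20^130 = 20^128 × 20^2 ≡ 38 × 126 (mod 137)
Multiplying step by step:
  38 × 126 = 4788 ≡ 130 (mod 137)
Result: 20^130 ≡ 130 (mod 137)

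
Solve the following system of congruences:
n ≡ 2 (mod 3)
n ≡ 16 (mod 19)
35

Using the Chinese Remainder Theorem:
M = product of moduli = 57
For equation 1: M_1 = 19, 19 ≡ 1 (mod 3), inverse of 19 mod 3 is 1 (check: 1 × 1 = 1 ≡ 1 (mod 3))
For equation 2: M_2 = 3, 3 ≡ 3 (mod 19), inverse of 3 mod 19 is 13 (check: 3 × 13 = 39 ≡ 1 (mod 19))
Combine: n ≡ Σ r_i×M_i×(M_i⁻¹ mod m_i) = 2×19×1 + 16×3×13 = 38 + 624 = 662
662 mod 57 = 35
n ≡ 35 (mod 57)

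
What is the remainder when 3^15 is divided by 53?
Using repeated squaring. 15 = 8 + 4 + 2 + 1 (binary 1111). Repeated squaring mod 53: 3^1 ≡ 3; 3^2 ≡ 3² = 9 ≡ 9; 3^4 ≡ 9² = 81 ≡ 28; 3^8 ≡ 28² = 784 ≡ 42. Multiply: 3^15 = 3^8 × 3^4 × 3^2 × 3^1 ≡ 42 × 28 × 9 × 3 (mod 53): 42 × 28 = 1176 ≡ 10; 10 × 9 = 90 ≡ 37; 37 × 3 = 111 ≡ 5. So 3^15 ≡ 5 (mod 53).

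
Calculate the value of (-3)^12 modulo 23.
Using repeated squaring. (-3) ≡ 20 (mod 23). 12 = 8 + 4 (binary 1100). Repeated squaring mod 23: 20^1 ≡ 20; 20^2 ≡ 20² = 400 ≡ 9; 20^4 ≡ 9² = 81 ≡ 12; 20^8 ≡ 12² = 144 ≡ 6. Multiply: (-3)^12 ≡ 20^8 × 20^4 ≡ 6 × 12 (mod 23): 6 × 12 = 72 ≡ 3. So (-3)^12 ≡ 3 (mod 23).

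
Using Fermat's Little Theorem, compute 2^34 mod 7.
By Fermat: 2^{6} ≡ 1 (mod 7). 34 = 5×6 + 4. So 2^{34} ≡ 2^{4} ≡ 2 (mod 7)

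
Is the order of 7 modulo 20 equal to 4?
Yes, ord_20(7) = 4.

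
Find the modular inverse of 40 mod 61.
40^(-1) ≡ 29 (mod 61). Verification: 40 × 29 = 1160 ≡ 1 (mod 61)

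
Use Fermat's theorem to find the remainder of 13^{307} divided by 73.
14

By Fermat's Little Theorem, a^(p-1) ≡ 1 (mod p) for prime p and gcd(a, p) = 1
Here p = 73, so 13^72 ≡ 1 (mod 73)
We can reduce the exponent: 307 mod 72 = 19
So 13^307 ≡ 13^19 (mod 73)
Computing: 13^19 mod 73 = 14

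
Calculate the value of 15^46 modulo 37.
Using Fermat: 15^{36} ≡ 1 (mod 37). 46 ≡ 10 (mod 36). So 15^{46} ≡ 15^{10} ≡ 21 (mod 37)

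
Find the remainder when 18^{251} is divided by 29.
By Fermat: 18^{28} ≡ 1 (mod 29). 251 = 8×28 + 27. So 18^{251} ≡ 18^{27} ≡ 21 (mod 29)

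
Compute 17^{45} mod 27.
26

Using successive squaring:
Binary expansion of 45: 101101
Powers of 17 mod 27 (each is the square of the previous):
  17^1 ≡ 17 (mod 27)
  17^2 ≡ 17² = 289 ≡ 19 (mod 27)
  17^4 ≡ 19² = 361 ≡ 10 (mod 27)
  17^8 ≡ 10² = 100 ≡ 19 (mod 27)
  17^16 ≡ 19² = 361 ≡ 10 (mod 27)
  17^32 ≡ 10² = 100 ≡ 19 (mod 27)
45 = 32 + 8 + 4 + 1, so 17^45 = 17^32 × 17^8 × 17^4 × 17^1 ≡ 19 × 19 × 10 × 17 (mod 27)
Multiplying step by step:
  19 × 19 = 361 ≡ 10 (mod 27)
  10 × 10 = 100 ≡ 19 (mod 27)
  19 × 17 = 323 ≡ 26 (mod 27)
Result: 17^45 ≡ 26 (mod 27)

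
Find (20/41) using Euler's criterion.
(20/41) = 20^{20} mod 41 = 1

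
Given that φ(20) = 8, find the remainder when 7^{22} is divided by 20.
By Euler: 7^{8} ≡ 1 (mod 20) since gcd(7, 20) = 1. 22 = 2×8 + 6. So 7^{22} ≡ 7^{6} ≡ 9 (mod 20)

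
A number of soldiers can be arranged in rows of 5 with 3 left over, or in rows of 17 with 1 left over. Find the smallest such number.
M = 5 × 17 = 85. M₁ = 17, y₁ ≡ 3 (mod 5). M₂ = 5, y₂ ≡ 7 (mod 17). r = 3×17×3 + 1×5×7 ≡ 18 (mod 85). The smallest positive such number is 18.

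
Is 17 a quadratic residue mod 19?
By Euler's criterion: 17^{9} ≡ 1 (mod 19). Since this equals 1, 17 is a QR.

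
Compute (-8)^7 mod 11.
(-8) ≡ 3 (mod 11). 7 = 4 + 2 + 1 (binary 111). Repeated squaring mod 11: 3^1 ≡ 3; 3^2 ≡ 3² = 9 ≡ 9; 3^4 ≡ 9² = 81 ≡ 4. Multiply: (-8)^7 ≡ 3^4 × 3^2 × 3^1 ≡ 4 × 9 × 3 (mod 11): 4 × 9 = 36 ≡ 3; 3 × 3 = 9 ≡ 9. So (-8)^7 ≡ 9 (mod 11).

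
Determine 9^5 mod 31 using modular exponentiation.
5 = 4 + 1 (binary 101). Repeated squaring mod 31: 9^1 ≡ 9; 9^2 ≡ 9² = 81 ≡ 19; 9^4 ≡ 19² = 361 ≡ 20. Multiply: 9^5 = 9^4 × 9^1 ≡ 20 × 9 (mod 31): 20 × 9 = 180 ≡ 25. So 9^5 ≡ 25 (mod 31).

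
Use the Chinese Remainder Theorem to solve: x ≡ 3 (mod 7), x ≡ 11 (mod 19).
M = 7 × 19 = 133. M₁ = 19, y₁ ≡ 3 (mod 7). M₂ = 7, y₂ ≡ 11 (mod 19). x = 3×19×3 + 11×7×11 ≡ 87 (mod 133)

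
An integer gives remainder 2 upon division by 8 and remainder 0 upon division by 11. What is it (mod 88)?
M = 8 × 11 = 88. M₁ = 11, y₁ ≡ 3 (mod 8). M₂ = 8, y₂ ≡ 7 (mod 11). r = 2×11×3 + 0×8×7 ≡ 66 (mod 88). The smallest positive such number is 66.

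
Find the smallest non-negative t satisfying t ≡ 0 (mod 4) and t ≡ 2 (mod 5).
M = 4 × 5 = 20. M₁ = 5, y₁ ≡ 1 (mod 4). M₂ = 4, y₂ ≡ 4 (mod 5). t = 0×5×1 + 2×4×4 ≡ 12 (mod 20)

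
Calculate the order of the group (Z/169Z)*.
156

Prime factorization: 169 = 13^2
Using the formula φ(n) = n × Π(1 - 1/p) for each prime factor p:
φ(169) = 169 × (1 - 1/13)
φ(169) = 156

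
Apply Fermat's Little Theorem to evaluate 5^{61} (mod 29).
22

By Fermat's Little Theorem, a^(p-1) ≡ 1 (mod p) for prime p and gcd(a, p) = 1
Here p = 29, so 5^28 ≡ 1 (mod 29)
We can reduce the exponent: 61 mod 28 = 5
So 5^61 ≡ 5^5 (mod 29)
Computing: 5^5 mod 29 = 22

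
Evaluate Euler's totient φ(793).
720

Prime factorization: 793 = 13 × 61
Using the formula φ(n) = n × Π(1 - 1/p) for each prime factor p:
φ(793) = 793 × (1 - 1/13) × (1 - 1/61)
φ(793) = 720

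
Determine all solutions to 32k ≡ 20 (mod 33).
13

Since gcd(32, 33) = 1 divides 20, a solution exists.
Multiply both sides by the inverse of 32 mod 33:
  32^(-1) mod 33 = 32
  x ≡ 32 × 20 ≡ 640 ≡ 13 (mod 33)
Verification: 32 × 13 = 416 = 12 × 33 + 20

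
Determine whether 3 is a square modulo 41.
By Euler's criterion: 3^{20} ≡ 40 (mod 41). Since this equals -1 (≡ 40), 3 is not a QR.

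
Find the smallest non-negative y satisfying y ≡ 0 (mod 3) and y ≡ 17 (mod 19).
M = 3 × 19 = 57. M₁ = 19, y₁ ≡ 1 (mod 3). M₂ = 3, y₂ ≡ 13 (mod 19). y = 0×19×1 + 17×3×13 ≡ 36 (mod 57)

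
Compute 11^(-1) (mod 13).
11^(-1) ≡ 6 (mod 13). Verification: 11 × 6 = 66 ≡ 1 (mod 13)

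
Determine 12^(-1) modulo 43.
12^(-1) ≡ 18 (mod 43). Verification: 12 × 18 = 216 ≡ 1 (mod 43)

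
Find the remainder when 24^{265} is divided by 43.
By Fermat: 24^{42} ≡ 1 (mod 43). 265 = 6×42 + 13. So 24^{265} ≡ 24^{13} ≡ 23 (mod 43)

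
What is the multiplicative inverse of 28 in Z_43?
28^(-1) ≡ 20 (mod 43). Verification: 28 × 20 = 560 ≡ 1 (mod 43)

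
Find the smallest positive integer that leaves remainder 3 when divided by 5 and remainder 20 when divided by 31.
M = 5 × 31 = 155. M₁ = 31, y₁ ≡ 1 (mod 5). M₂ = 5, y₂ ≡ 25 (mod 31). y = 3×31×1 + 20×5×25 ≡ 113 (mod 155). The smallest positive such number is 113.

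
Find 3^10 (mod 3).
3 ≡ 0 (mod 3). 10 = 8 + 2 (binary 1010). Repeated squaring mod 3: 0^1 ≡ 0; 0^2 ≡ 0² = 0 ≡ 0; 0^4 ≡ 0² = 0 ≡ 0; 0^8 ≡ 0² = 0 ≡ 0. Multiply: 3^10 ≡ 0^8 × 0^2 ≡ 0 × 0 (mod 3): 0 × 0 = 0 ≡ 0. So 3^10 ≡ 0 (mod 3).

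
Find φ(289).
272

Prime factorization: 289 = 17^2
Using the formula φ(n) = n × Π(1 - 1/p) for each prime factor p:
φ(289) = 289 × (1 - 1/17)
φ(289) = 272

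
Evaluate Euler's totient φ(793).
720

Prime factorization: 793 = 13 × 61
Using the formula φ(n) = n × Π(1 - 1/p) for each prime factor p:
φ(793) = 793 × (1 - 1/13) × (1 - 1/61)
φ(793) = 720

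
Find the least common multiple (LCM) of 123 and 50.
6150

First find GCD(123, 50) using the Euclidean algorithm:
123 = 2 × 50 + 23
50 = 2 × 23 + 4
23 = 5 × 4 + 3
4 = 1 × 3 + 1
3 = 3 × 1 + 0
GCD(123, 50) = 1

LCM formula: LCM(a, b) = (a × b) / GCD(a, b)
LCM(123, 50) = (123 × 50) / 1
LCM(123, 50) = 6150 / 1
LCM(123, 50) = 6150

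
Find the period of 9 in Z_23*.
Powers of 9 mod 23: 9^1≡9, 9^2≡12, 9^3≡16, 9^4≡6, 9^5≡8, 9^6≡3, 9^7≡4, 9^8≡13, 9^9≡2, 9^10≡18, 9^11≡1. Order = 11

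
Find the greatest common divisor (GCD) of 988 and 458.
2

Using the Euclidean algorithm:
988 = 2 × 458 + 72
458 = 6 × 72 + 26
72 = 2 × 26 + 20
26 = 1 × 20 + 6
20 = 3 × 6 + 2
6 = 3 × 2 + 0

GCD(988, 458) = 2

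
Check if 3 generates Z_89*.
p - 1 = 88 has prime divisors 2, 11. Check 3^(88/q) mod 89 for each: 3^(88/2) = 3^44 ≡ 88, 3^(88/11) = 3^8 ≡ 64 (mod 89). None of these is 1, so 3 has order 88 = φ(89), so it is a primitive root mod 89.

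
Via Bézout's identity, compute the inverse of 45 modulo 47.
Extended GCD: 45(23) + 47(-22) = 1. So 45^(-1) ≡ 23 ≡ 23 (mod 47). Verify: 45 × 23 = 1035 ≡ 1 (mod 47)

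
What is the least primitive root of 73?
5

A primitive root g modulo p has order p-1 = 72
Prime divisors of 72: [2, 3]
g is a primitive root iff g^(72/q) ≢ 1 (mod 73) for each prime divisor q
Testing small values:
  g = 2: 2^36 ≡ 1, 2^24 ≡ 64 (mod 73) → 2^36 ≡ 1, not primitive root
  g = 3: 3^36 ≡ 1, 3^24 ≡ 1 (mod 73) → 3^36 ≡ 1, not primitive root
  g = 4: 4^36 ≡ 1, 4^24 ≡ 8 (mod 73) → 4^36 ≡ 1, not primitive root
  g = 5: 5^36 ≡ 72, 5^24 ≡ 8 (mod 73) → none is 1, primitive root!
The smallest primitive root is 5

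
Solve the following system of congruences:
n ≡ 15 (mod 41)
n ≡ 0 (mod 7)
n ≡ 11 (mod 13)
2065

Using the Chinese Remainder Theorem:
M = product of moduli = 3731
For equation 1: M_1 = 91, 91 ≡ 9 (mod 41), inverse of 91 mod 41 is 32 (check: 9 × 32 = 288 ≡ 1 (mod 41))
For equation 2: M_2 = 533, 533 ≡ 1 (mod 7), inverse of 533 mod 7 is 1 (check: 1 × 1 = 1 ≡ 1 (mod 7))
For equation 3: M_3 = 287, 287 ≡ 1 (mod 13), inverse of 287 mod 13 is 1 (check: 1 × 1 = 1 ≡ 1 (mod 13))
Combine: n ≡ Σ r_i×M_i×(M_i⁻¹ mod m_i) = 15×91×32 + 0×533×1 + 11×287×1 = 43680 + 0 + 3157 = 46837
46837 mod 3731 = 2065
n ≡ 2065 (mod 3731)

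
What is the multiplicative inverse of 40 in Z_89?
69

Using Extended Euclidean Algorithm:
gcd(40, 89) = 1
Bezout coefficients: 40 × -20 + 89 × 9 = 1
So 40 × -20 ≡ 1 (mod 89)
The inverse is -20 mod 89 = 69
Verification: 40 × 69 = 2760 = 31 × 89 + 1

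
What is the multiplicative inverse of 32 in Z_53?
5

Using Extended Euclidean Algorithm:
gcd(32, 53) = 1
Bezout coefficients: 32 × 5 + 53 × -3 = 1
So 32 × 5 ≡ 1 (mod 53)
The inverse is 5 mod 53 = 5
Verification: 32 × 5 = 160 = 3 × 53 + 1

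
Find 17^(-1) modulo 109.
77

Using Extended Euclidean Algorithm:
gcd(17, 109) = 1
Bezout coefficients: 17 × -32 + 109 × 5 = 1
So 17 × -32 ≡ 1 (mod 109)
The inverse is -32 mod 109 = 77
Verification: 17 × 77 = 1309 = 12 × 109 + 1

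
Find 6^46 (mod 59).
Using repeated squaring. 46 = 32 + 8 + 4 + 2 (binary 101110). Repeated squaring mod 59: 6^1 ≡ 6; 6^2 ≡ 6² = 36 ≡ 36; 6^4 ≡ 36² = 1296 ≡ 57; 6^8 ≡ 57² = 3249 ≡ 4; 6^16 ≡ 4² = 16 ≡ 16; 6^32 ≡ 16² = 256 ≡ 20. Multiply: 6^46 = 6^32 × 6^8 × 6^4 × 6^2 ≡ 20 × 4 × 57 × 36 (mod 59): 20 × 4 = 80 ≡ 21; 21 × 57 = 1197 ≡ 17; 17 × 36 = 612 ≡ 22. So 6^46 ≡ 22 (mod 59).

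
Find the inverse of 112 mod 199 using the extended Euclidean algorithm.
Extended GCD: 112(16) + 199(-9) = 1. So 112^(-1) ≡ 16 ≡ 16 (mod 199). Verify: 112 × 16 = 1792 ≡ 1 (mod 199)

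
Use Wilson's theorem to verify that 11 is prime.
(10)! mod 11 = 10. Since this equals -1 (mod 11), Wilson confirms 11 is prime.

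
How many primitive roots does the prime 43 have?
Number of primitive roots mod 43 = φ(42) = 12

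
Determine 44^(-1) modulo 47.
44^(-1) ≡ 31 (mod 47). Verification: 44 × 31 = 1364 ≡ 1 (mod 47)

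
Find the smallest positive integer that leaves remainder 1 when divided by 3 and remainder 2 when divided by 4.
M = 3 × 4 = 12. M₁ = 4, y₁ ≡ 1 (mod 3). M₂ = 3, y₂ ≡ 3 (mod 4). y = 1×4×1 + 2×3×3 ≡ 10 (mod 12). The smallest positive such number is 10.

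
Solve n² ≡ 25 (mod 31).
The square roots of 25 mod 31 are 5 and 26. Verify: 5² = 25 ≡ 25 (mod 31)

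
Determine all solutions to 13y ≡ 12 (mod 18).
12

Since gcd(13, 18) = 1 divides 12, a solution exists.
Multiply both sides by the inverse of 13 mod 18:
  13^(-1) mod 18 = 7
  x ≡ 7 × 12 ≡ 84 ≡ 12 (mod 18)
Verification: 13 × 12 = 156 = 8 × 18 + 12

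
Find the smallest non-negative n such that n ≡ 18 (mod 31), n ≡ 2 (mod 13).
80

Using the Chinese Remainder Theorem:
M = product of moduli = 403
For equation 1: M_1 = 13, 13 ≡ 13 (mod 31), inverse of 13 mod 31 is 12 (check: 13 × 12 = 156 ≡ 1 (mod 31))
For equation 2: M_2 = 31, 31 ≡ 5 (mod 13), inverse of 31 mod 13 is 8 (check: 5 × 8 = 40 ≡ 1 (mod 13))
Combine: n ≡ Σ r_i×M_i×(M_i⁻¹ mod m_i) = 18×13×12 + 2×31×8 = 2808 + 496 = 3304
3304 mod 403 = 80
n ≡ 80 (mod 403)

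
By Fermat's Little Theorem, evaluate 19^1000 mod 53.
By Fermat: 19^{52} ≡ 1 (mod 53). 1000 ≡ 12 (mod 52). So 19^{1000} ≡ 19^{12} ≡ 49 (mod 53)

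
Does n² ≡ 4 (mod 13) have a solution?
By Euler's criterion: 4^{6} ≡ 1 (mod 13). Since this equals 1, 4 is a QR.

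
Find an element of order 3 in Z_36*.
25 has order 3 mod 36 since 25^{3} ≡ 1 (mod 36) and no smaller power works.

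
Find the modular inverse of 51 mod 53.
51^(-1) ≡ 26 (mod 53). Verification: 51 × 26 = 1326 ≡ 1 (mod 53)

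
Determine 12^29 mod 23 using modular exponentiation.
Using Fermat: 12^{22} ≡ 1 (mod 23). 29 ≡ 7 (mod 22). So 12^{29} ≡ 12^{7} ≡ 16 (mod 23)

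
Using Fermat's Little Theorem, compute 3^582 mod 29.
By Fermat: 3^{28} ≡ 1 (mod 29). 582 ≡ 22 (mod 28). So 3^{582} ≡ 3^{22} ≡ 22 (mod 29)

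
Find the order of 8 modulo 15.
Powers of 8 mod 15: 8^1≡8, 8^2≡4, 8^3≡2, 8^4≡1. Order = 4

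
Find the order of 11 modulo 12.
Powers of 11 mod 12: 11^1≡11, 11^2≡1. Order = 2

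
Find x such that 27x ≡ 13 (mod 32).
23

Since gcd(27, 32) = 1 divides 13, a solution exists.
Multiply both sides by the inverse of 27 mod 32:
  27^(-1) mod 32 = 19
  x ≡ 19 × 13 ≡ 247 ≡ 23 (mod 32)
Verification: 27 × 23 = 621 = 19 × 32 + 13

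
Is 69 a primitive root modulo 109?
Yes

To verify, check if 69^(108/q) ≢ 1 (mod 109) for each prime divisor q of 108
Divisors of 108 = 108: [1, 2, 3, 4, 6, 9, 12, 18, 27, 36, 54, 108]
  69^(108/2) = 69^54 ≡ 108 (mod 109)
  69^(108/3) = 69^36 ≡ 63 (mod 109)
Conclusion: 69 is a primitive root modulo 109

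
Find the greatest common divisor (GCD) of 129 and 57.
3

Using the Euclidean algorithm:
129 = 2 × 57 + 15
57 = 3 × 15 + 12
15 = 1 × 12 + 3
12 = 4 × 3 + 0

GCD(129, 57) = 3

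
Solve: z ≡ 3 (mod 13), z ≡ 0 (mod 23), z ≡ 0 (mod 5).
M = 13 × 23 × 5 = 1495. M₁ = 115, y₁ ≡ 6 (mod 13). M₂ = 65, y₂ ≡ 17 (mod 23). M₃ = 299, y₃ ≡ 4 (mod 5). z = 3×115×6 + 0×65×17 + 0×299×4 ≡ 575 (mod 1495)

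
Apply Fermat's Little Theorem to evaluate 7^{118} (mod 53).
46

By Fermat's Little Theorem, a^(p-1) ≡ 1 (mod p) for prime p and gcd(a, p) = 1
Here p = 53, so 7^52 ≡ 1 (mod 53)
We can reduce the exponent: 118 mod 52 = 14
So 7^118 ≡ 7^14 (mod 53)
Computing: 7^14 mod 53 = 46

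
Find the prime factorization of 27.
3^3

Divide by primes starting from smallest:
27 ÷ 3 = 9
9 ÷ 3 = 3
3 ÷ 3 = 1

27 = 3^3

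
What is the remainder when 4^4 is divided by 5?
4 = 4 (binary 100). Repeated squaring mod 5: 4^1 ≡ 4; 4^2 ≡ 4² = 16 ≡ 1; 4^4 ≡ 1² = 1 ≡ 1. So 4^4 ≡ 1 (mod 5).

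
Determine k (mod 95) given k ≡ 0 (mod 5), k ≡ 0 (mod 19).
0

Using the Chinese Remainder Theorem:
M = product of moduli = 95
For equation 1: M_1 = 19, 19 ≡ 4 (mod 5), inverse of 19 mod 5 is 4 (check: 4 × 4 = 16 ≡ 1 (mod 5))
For equation 2: M_2 = 5, 5 ≡ 5 (mod 19), inverse of 5 mod 19 is 4 (check: 5 × 4 = 20 ≡ 1 (mod 19))
Combine: k ≡ Σ r_i×M_i×(M_i⁻¹ mod m_i) = 0×19×4 + 0×5×4 = 0 + 0 = 0
0 mod 95 = 0
k ≡ 0 (mod 95)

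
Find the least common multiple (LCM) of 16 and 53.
848

First find GCD(16, 53) using the Euclidean algorithm:
16 = 0 × 53 + 16
53 = 3 × 16 + 5
16 = 3 × 5 + 1
5 = 5 × 1 + 0
GCD(16, 53) = 1

LCM formula: LCM(a, b) = (a × b) / GCD(a, b)
LCM(16, 53) = (16 × 53) / 1
LCM(16, 53) = 848 / 1
LCM(16, 53) = 848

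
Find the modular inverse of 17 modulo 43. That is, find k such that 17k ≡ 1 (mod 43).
38

Using Extended Euclidean Algorithm:
gcd(17, 43) = 1
Bezout coefficients: 17 × -5 + 43 × 2 = 1
So 17 × -5 ≡ 1 (mod 43)
The inverse is -5 mod 43 = 38
Verification: 17 × 38 = 646 = 15 × 43 + 1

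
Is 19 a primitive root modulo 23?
p - 1 = 22 has prime divisors 2, 11. Check 19^(22/q) mod 23 for each: 19^(22/2) = 19^11 ≡ 22, 19^(22/11) = 19^2 ≡ 16 (mod 23). None of these is 1, so 19 has order 22 = φ(23), so it is a primitive root mod 23.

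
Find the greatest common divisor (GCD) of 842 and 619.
1

Using the Euclidean algorithm:
842 = 1 × 619 + 223
619 = 2 × 223 + 173
223 = 1 × 173 + 50
173 = 3 × 50 + 23
50 = 2 × 23 + 4
23 = 5 × 4 + 3
4 = 1 × 3 + 1
3 = 3 × 1 + 0

GCD(842, 619) = 1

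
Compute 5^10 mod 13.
10 = 8 + 2 (binary 1010). Repeated squaring mod 13: 5^1 ≡ 5; 5^2 ≡ 5² = 25 ≡ 12; 5^4 ≡ 12² = 144 ≡ 1; 5^8 ≡ 1² = 1 ≡ 1. Multiply: 5^10 = 5^8 × 5^2 ≡ 1 × 12 (mod 13): 1 × 12 = 12 ≡ 12. So 5^10 ≡ 12 (mod 13).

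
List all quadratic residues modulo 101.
QRs mod 101: {1, 4, 5, 6, 9, 13, 14, 16, 17, 19, 20, 21, 22, 23, 24, 25, 30, 31, 33, 36, 37, 43, 45, 47, 49, 52, 54, 56, 58, 64, 65, 68, 70, 71, 76, 77, 78, 79, 80, 81, 82, 84, 85, 87, 88, 92, 95, 96, 97, 100}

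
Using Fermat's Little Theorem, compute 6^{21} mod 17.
7

By Fermat's Little Theorem, a^(p-1) ≡ 1 (mod p) for prime p and gcd(a, p) = 1
Here p = 17, so 6^16 ≡ 1 (mod 17)
We can reduce the exponent: 21 mod 16 = 5
So 6^21 ≡ 6^5 (mod 17)
Computing: 6^5 mod 17 = 7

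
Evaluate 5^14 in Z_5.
Using repeated squaring. 5 ≡ 0 (mod 5). 14 = 8 + 4 + 2 (binary 1110). Repeated squaring mod 5: 0^1 ≡ 0; 0^2 ≡ 0² = 0 ≡ 0; 0^4 ≡ 0² = 0 ≡ 0; 0^8 ≡ 0² = 0 ≡ 0. Multiply: 5^14 ≡ 0^8 × 0^4 × 0^2 ≡ 0 × 0 × 0 (mod 5): 0 × 0 = 0 ≡ 0; 0 × 0 = 0 ≡ 0. So 5^14 ≡ 0 (mod 5).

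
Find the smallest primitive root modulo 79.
3

A primitive root g modulo p has order p-1 = 78
Prime divisors of 78: [2, 3, 13]
g is a primitive root iff g^(78/q) ≢ 1 (mod 79) for each prime divisor q
Testing small values:
  g = 2: 2^39 ≡ 1, 2^26 ≡ 23, 2^6 ≡ 64 (mod 79) → 2^39 ≡ 1, not primitive root
  g = 3: 3^39 ≡ 78, 3^26 ≡ 23, 3^6 ≡ 18 (mod 79) → none is 1, primitive root!
The smallest primitive root is 3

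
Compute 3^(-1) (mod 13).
9

Using Extended Euclidean Algorithm:
gcd(3, 13) = 1
Bezout coefficients: 3 × -4 + 13 × 1 = 1
So 3 × -4 ≡ 1 (mod 13)
The inverse is -4 mod 13 = 9
Verification: 3 × 9 = 27 = 2 × 13 + 1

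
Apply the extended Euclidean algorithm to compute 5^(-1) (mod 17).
Extended GCD: 5(7) + 17(-2) = 1. So 5^(-1) ≡ 7 ≡ 7 (mod 17). Verify: 5 × 7 = 35 ≡ 1 (mod 17)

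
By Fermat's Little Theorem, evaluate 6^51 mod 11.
By Fermat: 6^{10} ≡ 1 (mod 11). 51 = 5×10 + 1. So 6^{51} ≡ 6^{1} ≡ 6 (mod 11)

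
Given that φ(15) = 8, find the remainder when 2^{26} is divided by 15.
By Euler: 2^{8} ≡ 1 (mod 15) since gcd(2, 15) = 1. 26 = 3×8 + 2. So 2^{26} ≡ 2^{2} ≡ 4 (mod 15)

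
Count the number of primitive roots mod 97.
Number of primitive roots mod 97 = φ(96) = 32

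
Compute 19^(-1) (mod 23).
19^(-1) ≡ 17 (mod 23). Verification: 19 × 17 = 323 ≡ 1 (mod 23)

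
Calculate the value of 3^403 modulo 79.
Using Fermat: 3^{78} ≡ 1 (mod 79). 403 ≡ 13 (mod 78). So 3^{403} ≡ 3^{13} ≡ 24 (mod 79)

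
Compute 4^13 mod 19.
Using repeated squaring. 13 = 8 + 4 + 1 (binary 1101). Repeated squaring mod 19: 4^1 ≡ 4; 4^2 ≡ 4² = 16 ≡ 16; 4^4 ≡ 16² = 256 ≡ 9; 4^8 ≡ 9² = 81 ≡ 5. Multiply: 4^13 = 4^8 × 4^4 × 4^1 ≡ 5 × 9 × 4 (mod 19): 5 × 9 = 45 ≡ 7; 7 × 4 = 28 ≡ 9. So 4^13 ≡ 9 (mod 19).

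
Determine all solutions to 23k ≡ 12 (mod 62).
14

Since gcd(23, 62) = 1 divides 12, a solution exists.
Multiply both sides by the inverse of 23 mod 62:
  23^(-1) mod 62 = 27
  x ≡ 27 × 12 ≡ 324 ≡ 14 (mod 62)
Verification: 23 × 14 = 322 = 5 × 62 + 12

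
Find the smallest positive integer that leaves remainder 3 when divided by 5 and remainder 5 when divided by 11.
M = 5 × 11 = 55. M₁ = 11, y₁ ≡ 1 (mod 5). M₂ = 5, y₂ ≡ 9 (mod 11). z = 3×11×1 + 5×5×9 ≡ 38 (mod 55). The smallest positive such number is 38.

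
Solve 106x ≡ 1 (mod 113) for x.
106^(-1) ≡ 16 (mod 113). Verification: 106 × 16 = 1696 ≡ 1 (mod 113)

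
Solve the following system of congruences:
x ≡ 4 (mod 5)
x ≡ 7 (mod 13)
59

Using the Chinese Remainder Theorem:
M = product of moduli = 65
For equation 1: M_1 = 13, 13 ≡ 3 (mod 5), inverse of 13 mod 5 is 2 (check: 3 × 2 = 6 ≡ 1 (mod 5))
For equation 2: M_2 = 5, 5 ≡ 5 (mod 13), inverse of 5 mod 13 is 8 (check: 5 × 8 = 40 ≡ 1 (mod 13))
Combine: x ≡ Σ r_i×M_i×(M_i⁻¹ mod m_i) = 4×13×2 + 7×5×8 = 104 + 280 = 384
384 mod 65 = 59
x ≡ 59 (mod 65)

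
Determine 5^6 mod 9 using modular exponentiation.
6 = 4 + 2 (binary 110). Repeated squaring mod 9: 5^1 ≡ 5; 5^2 ≡ 5² = 25 ≡ 7; 5^4 ≡ 7² = 49 ≡ 4. Multiply: 5^6 = 5^4 × 5^2 ≡ 4 × 7 (mod 9): 4 × 7 = 28 ≡ 1. So 5^6 ≡ 1 (mod 9).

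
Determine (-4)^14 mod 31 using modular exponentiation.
Using repeated squaring. (-4) ≡ 27 (mod 31). 14 = 8 + 4 + 2 (binary 1110). Repeated squaring mod 31: 27^1 ≡ 27; 27^2 ≡ 27² = 729 ≡ 16; 27^4 ≡ 16² = 256 ≡ 8; 27^8 ≡ 8² = 64 ≡ 2. Multiply: (-4)^14 ≡ 27^8 × 27^4 × 27^2 ≡ 2 × 8 × 16 (mod 31): 2 × 8 = 16 ≡ 16; 16 × 16 = 256 ≡ 8. So (-4)^14 ≡ 8 (mod 31).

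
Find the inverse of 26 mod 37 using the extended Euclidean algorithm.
Extended GCD: 26(10) + 37(-7) = 1. So 26^(-1) ≡ 10 ≡ 10 (mod 37). Verify: 26 × 10 = 260 ≡ 1 (mod 37)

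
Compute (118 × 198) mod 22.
0

(118 × 198) = 23364
23364 mod 22 = 0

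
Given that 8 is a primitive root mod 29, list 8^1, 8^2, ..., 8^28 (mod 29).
g^1, g^2, ..., g^{28} mod 29: {8, 6, 19, 7, 27, 13, 17, 20, 15, 4, 3, 24, 18, 28, 21, 23, 10, 22, 2, 16, 12, 9, 14, 25, 26, 5, 11, 1}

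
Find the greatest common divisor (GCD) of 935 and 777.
1

Using the Euclidean algorithm:
935 = 1 × 777 + 158
777 = 4 × 158 + 145
158 = 1 × 145 + 13
145 = 11 × 13 + 2
13 = 6 × 2 + 1
2 = 2 × 1 + 0

GCD(935, 777) = 1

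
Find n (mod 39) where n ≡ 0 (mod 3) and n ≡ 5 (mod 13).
M = 3 × 13 = 39. M₁ = 13, y₁ ≡ 1 (mod 3). M₂ = 3, y₂ ≡ 9 (mod 13). n = 0×13×1 + 5×3×9 ≡ 18 (mod 39)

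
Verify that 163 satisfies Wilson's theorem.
(162)! mod 163 = 162. Since this equals -1 (mod 163), Wilson confirms 163 is prime.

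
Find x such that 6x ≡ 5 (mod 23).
20

Since gcd(6, 23) = 1 divides 5, a solution exists.
Multiply both sides by the inverse of 6 mod 23:
  6^(-1) mod 23 = 4
  x ≡ 4 × 5 ≡ 20 ≡ 20 (mod 23)
Verification: 6 × 20 = 120 = 5 × 23 + 5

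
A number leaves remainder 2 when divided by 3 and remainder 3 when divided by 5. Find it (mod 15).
M = 3 × 5 = 15. M₁ = 5, y₁ ≡ 2 (mod 3). M₂ = 3, y₂ ≡ 2 (mod 5). r = 2×5×2 + 3×3×2 ≡ 8 (mod 15)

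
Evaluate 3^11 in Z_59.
Using repeated squaring. 11 = 8 + 2 + 1 (binary 1011). Repeated squaring mod 59: 3^1 ≡ 3; 3^2 ≡ 3² = 9 ≡ 9; 3^4 ≡ 9² = 81 ≡ 22; 3^8 ≡ 22² = 484 ≡ 12. Multiply: 3^11 = 3^8 × 3^2 × 3^1 ≡ 12 × 9 × 3 (mod 59): 12 × 9 = 108 ≡ 49; 49 × 3 = 147 ≡ 29. So 3^11 ≡ 29 (mod 59).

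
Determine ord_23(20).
Powers of 20 mod 23: 20^1≡20, 20^2≡9, 20^3≡19, 20^4≡12, 20^5≡10, 20^6≡16, 20^7≡21, 20^8≡6, 20^9≡5, 20^10≡8, 20^11≡22, 20^12≡3, 20^13≡14, 20^14≡4, 20^15≡11, 20^16≡13, 20^17≡7, 20^18≡2, 20^19≡17, 20^20≡18, 20^21≡15, 20^22≡1. Order = 22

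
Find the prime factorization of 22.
2 × 11

Divide by primes starting from smallest:
22 ÷ 2 = 11
11 ÷ 11 = 1

22 = 2 × 11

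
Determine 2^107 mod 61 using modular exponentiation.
Using Fermat: 2^{60} ≡ 1 (mod 61). 107 ≡ 47 (mod 60). So 2^{107} ≡ 2^{47} ≡ 17 (mod 61)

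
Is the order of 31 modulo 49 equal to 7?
No, the actual order is 6, not 7.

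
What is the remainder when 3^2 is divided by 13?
2 = 2 (binary 10). Repeated squaring mod 13: 3^1 ≡ 3; 3^2 ≡ 3² = 9 ≡ 9. So 3^2 ≡ 9 (mod 13).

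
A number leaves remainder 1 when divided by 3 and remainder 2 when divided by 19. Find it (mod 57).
M = 3 × 19 = 57. M₁ = 19, y₁ ≡ 1 (mod 3). M₂ = 3, y₂ ≡ 13 (mod 19). y = 1×19×1 + 2×3×13 ≡ 40 (mod 57)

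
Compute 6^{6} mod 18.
0

Using successive squaring:
Binary expansion of 6: 110
Powers of 6 mod 18 (each is the square of the previous):
  6^1 ≡ 6 (mod 18)
  6^2 ≡ 6² = 36 ≡ 0 (mod 18)
  6^4 ≡ 0² = 0 ≡ 0 (mod 18)
6 = 4 + 2, so 6^6 = 6^4 × 6^2 ≡ 0 × 0 (mod 18)
Multiplying step by step:
  0 × 0 = 0 ≡ 0 (mod 18)
Result: 6^6 ≡ 0 (mod 18)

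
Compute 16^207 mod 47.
Using Fermat: 16^{46} ≡ 1 (mod 47). 207 ≡ 23 (mod 46). So 16^{207} ≡ 16^{23} ≡ 1 (mod 47)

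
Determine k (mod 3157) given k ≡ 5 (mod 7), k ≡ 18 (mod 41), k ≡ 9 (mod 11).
2847

Using the Chinese Remainder Theorem:
M = product of moduli = 3157
For equation 1: M_1 = 451, 451 ≡ 3 (mod 7), inverse of 451 mod 7 is 5 (check: 3 × 5 = 15 ≡ 1 (mod 7))
For equation 2: M_2 = 77, 77 ≡ 36 (mod 41), inverse of 77 mod 41 is 8 (check: 36 × 8 = 288 ≡ 1 (mod 41))
For equation 3: M_3 = 287, 287 ≡ 1 (mod 11), inverse of 287 mod 11 is 1 (check: 1 × 1 = 1 ≡ 1 (mod 11))
Combine: k ≡ Σ r_i×M_i×(M_i⁻¹ mod m_i) = 5×451×5 + 18×77×8 + 9×287×1 = 11275 + 11088 + 2583 = 24946
24946 mod 3157 = 2847
k ≡ 2847 (mod 3157)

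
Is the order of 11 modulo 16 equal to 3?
No, the actual order is 4, not 3.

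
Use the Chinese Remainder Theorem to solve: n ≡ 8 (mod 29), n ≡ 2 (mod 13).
327

Using the Chinese Remainder Theorem:
M = product of moduli = 377
For equation 1: M_1 = 13, 13 ≡ 13 (mod 29), inverse of 13 mod 29 is 9 (check: 13 × 9 = 117 ≡ 1 (mod 29))
For equation 2: M_2 = 29, 29 ≡ 3 (mod 13), inverse of 29 mod 13 is 9 (check: 3 × 9 = 27 ≡ 1 (mod 13))
Combine: n ≡ Σ r_i×M_i×(M_i⁻¹ mod m_i) = 8×13×9 + 2×29×9 = 936 + 522 = 1458
1458 mod 377 = 327
n ≡ 327 (mod 377)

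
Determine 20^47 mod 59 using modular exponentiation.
Using repeated squaring. 47 = 32 + 8 + 4 + 2 + 1 (binary 101111). Repeated squaring mod 59: 20^1 ≡ 20; 20^2 ≡ 20² = 400 ≡ 46; 20^4 ≡ 46² = 2116 ≡ 51; 20^8 ≡ 51² = 2601 ≡ 5; 20^16 ≡ 5² = 25 ≡ 25; 20^32 ≡ 25² = 625 ≡ 35. Multiply: 20^47 = 20^32 × 20^8 × 20^4 × 20^2 × 20^1 ≡ 35 × 5 × 51 × 46 × 20 (mod 59): 35 × 5 = 175 ≡ 57; 57 × 51 = 2907 ≡ 16; 16 × 46 = 736 ≡ 28; 28 × 20 = 560 ≡ 29. So 20^47 ≡ 29 (mod 59).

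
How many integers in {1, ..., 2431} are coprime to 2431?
1920

Prime factorization: 2431 = 11 × 13 × 17
Using the formula φ(n) = n × Π(1 - 1/p) for each prime factor p:
φ(2431) = 2431 × (1 - 1/11) × (1 - 1/13) × (1 - 1/17)
φ(2431) = 1920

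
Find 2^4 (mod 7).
4 = 4 (binary 100). Repeated squaring mod 7: 2^1 ≡ 2; 2^2 ≡ 2² = 4 ≡ 4; 2^4 ≡ 4² = 16 ≡ 2. So 2^4 ≡ 2 (mod 7).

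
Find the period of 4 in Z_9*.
Powers of 4 mod 9: 4^1≡4, 4^2≡7, 4^3≡1. Order = 3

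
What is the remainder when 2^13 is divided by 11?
Using Fermat: 2^{10} ≡ 1 (mod 11). 13 ≡ 3 (mod 10). So 2^{13} ≡ 2^{3} ≡ 8 (mod 11)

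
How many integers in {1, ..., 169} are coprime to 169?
156

Prime factorization: 169 = 13^2
Using the formula φ(n) = n × Π(1 - 1/p) for each prime factor p:
φ(169) = 169 × (1 - 1/13)
φ(169) = 156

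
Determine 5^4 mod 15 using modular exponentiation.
4 = 4 (binary 100). Repeated squaring mod 15: 5^1 ≡ 5; 5^2 ≡ 5² = 25 ≡ 10; 5^4 ≡ 10² = 100 ≡ 10. So 5^4 ≡ 10 (mod 15).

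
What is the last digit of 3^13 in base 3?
Using repeated squaring. 3 ≡ 0 (mod 3). 13 = 8 + 4 + 1 (binary 1101). Repeated squaring mod 3: 0^1 ≡ 0; 0^2 ≡ 0² = 0 ≡ 0; 0^4 ≡ 0² = 0 ≡ 0; 0^8 ≡ 0² = 0 ≡ 0. Multiply: 3^13 ≡ 0^8 × 0^4 × 0^1 ≡ 0 × 0 × 0 (mod 3): 0 × 0 = 0 ≡ 0; 0 × 0 = 0 ≡ 0. So 3^13 ≡ 0 (mod 3).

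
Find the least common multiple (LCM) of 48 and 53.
2544

First find GCD(48, 53) using the Euclidean algorithm:
48 = 0 × 53 + 48
53 = 1 × 48 + 5
48 = 9 × 5 + 3
5 = 1 × 3 + 2
3 = 1 × 2 + 1
2 = 2 × 1 + 0
GCD(48, 53) = 1

LCM formula: LCM(a, b) = (a × b) / GCD(a, b)
LCM(48, 53) = (48 × 53) / 1
LCM(48, 53) = 2544 / 1
LCM(48, 53) = 2544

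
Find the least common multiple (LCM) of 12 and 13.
156

First find GCD(12, 13) using the Euclidean algorithm:
12 = 0 × 13 + 12
13 = 1 × 12 + 1
12 = 12 × 1 + 0
GCD(12, 13) = 1

LCM formula: LCM(a, b) = (a × b) / GCD(a, b)
LCM(12, 13) = (12 × 13) / 1
LCM(12, 13) = 156 / 1
LCM(12, 13) = 156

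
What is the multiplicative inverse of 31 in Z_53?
31^(-1) ≡ 12 (mod 53). Verification: 31 × 12 = 372 ≡ 1 (mod 53)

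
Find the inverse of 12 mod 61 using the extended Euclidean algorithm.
Extended GCD: 12(-5) + 61(1) = 1. So 12^(-1) ≡ 56 ≡ 56 (mod 61). Verify: 12 × 56 = 672 ≡ 1 (mod 61)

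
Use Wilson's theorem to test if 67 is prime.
(66)! mod 67 = 66. Since 66 ≡ -1 (mod 67), 67 is prime.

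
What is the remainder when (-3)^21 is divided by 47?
Using repeated squaring. (-3) ≡ 44 (mod 47). 21 = 16 + 4 + 1 (binary 10101). Repeated squaring mod 47: 44^1 ≡ 44; 44^2 ≡ 44² = 1936 ≡ 9; 44^4 ≡ 9² = 81 ≡ 34; 44^8 ≡ 34² = 1156 ≡ 28; 44^16 ≡ 28² = 784 ≡ 32. Multiply: (-3)^21 ≡ 44^16 × 44^4 × 44^1 ≡ 32 × 34 × 44 (mod 47): 32 × 34 = 1088 ≡ 7; 7 × 44 = 308 ≡ 26. So (-3)^21 ≡ 26 (mod 47).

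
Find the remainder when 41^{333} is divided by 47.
By Fermat: 41^{46} ≡ 1 (mod 47). 333 = 7×46 + 11. So 41^{333} ≡ 41^{11} ≡ 33 (mod 47)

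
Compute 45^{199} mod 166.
125

Using successive squaring:
Binary expansion of 199: 11000111
Powers of 45 mod 166 (each is the square of the previous):
  45^1 ≡ 45 (mod 166)
  45^2 ≡ 45² = 2025 ≡ 33 (mod 166)
  45^4 ≡ 33² = 1089 ≡ 93 (mod 166)
  45^8 ≡ 93² = 8649 ≡ 17 (mod 166)
  45^16 ≡ 17² = 289 ≡ 123 (mod 166)
  45^32 ≡ 123² = 15129 ≡ 23 (mod 166)
  45^64 ≡ 23² = 529 ≡ 31 (mod 166)
  45^128 ≡ 31² = 961 ≡ 131 (mod 166)
199 = 128 + 64 + 4 + 2 + 1, so 45^199 = 45^128 × 45^64 × 45^4 × 45^2 × 45^1 ≡ 131 × 31 × 93 × 33 × 45 (mod 166)
Multiplying step by step:
  131 × 31 = 4061 ≡ 77 (mod 166)
  77 × 93 = 7161 ≡ 23 (mod 166)
  23 × 33 = 759 ≡ 95 (mod 166)
  95 × 45 = 4275 ≡ 125 (mod 166)
Result: 45^199 ≡ 125 (mod 166)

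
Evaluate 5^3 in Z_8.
3 = 2 + 1 (binary 11). Repeated squaring mod 8: 5^1 ≡ 5; 5^2 ≡ 5² = 25 ≡ 1. Multiply: 5^3 = 5^2 × 5^1 ≡ 1 × 5 (mod 8): 1 × 5 = 5 ≡ 5. So 5^3 ≡ 5 (mod 8).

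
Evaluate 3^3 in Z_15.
3 = 2 + 1 (binary 11). Repeated squaring mod 15: 3^1 ≡ 3; 3^2 ≡ 3² = 9 ≡ 9. Multiply: 3^3 = 3^2 × 3^1 ≡ 9 × 3 (mod 15): 9 × 3 = 27 ≡ 12. So 3^3 ≡ 12 (mod 15).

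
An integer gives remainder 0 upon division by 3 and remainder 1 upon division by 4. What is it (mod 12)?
M = 3 × 4 = 12. M₁ = 4, y₁ ≡ 1 (mod 3). M₂ = 3, y₂ ≡ 3 (mod 4). x = 0×4×1 + 1×3×3 ≡ 9 (mod 12). The smallest positive such number is 9.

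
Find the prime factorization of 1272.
2^3 × 3 × 53

Divide by primes starting from smallest:
1272 ÷ 2 = 636
636 ÷ 2 = 318
318 ÷ 2 = 159
159 ÷ 3 = 53
53 ÷ 53 = 1

1272 = 2^3 × 3 × 53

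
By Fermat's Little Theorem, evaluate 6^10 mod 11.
By Fermat's Little Theorem, 6^{10} ≡ 1 (mod 11) since 11 is prime and gcd(6, 11) = 1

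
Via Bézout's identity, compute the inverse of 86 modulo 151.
Extended GCD: 86(72) + 151(-41) = 1. So 86^(-1) ≡ 72 ≡ 72 (mod 151). Verify: 86 × 72 = 6192 ≡ 1 (mod 151)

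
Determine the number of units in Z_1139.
1056

Prime factorization: 1139 = 17 × 67
Using the formula φ(n) = n × Π(1 - 1/p) for each prime factor p:
φ(1139) = 1139 × (1 - 1/17) × (1 - 1/67)
φ(1139) = 1056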